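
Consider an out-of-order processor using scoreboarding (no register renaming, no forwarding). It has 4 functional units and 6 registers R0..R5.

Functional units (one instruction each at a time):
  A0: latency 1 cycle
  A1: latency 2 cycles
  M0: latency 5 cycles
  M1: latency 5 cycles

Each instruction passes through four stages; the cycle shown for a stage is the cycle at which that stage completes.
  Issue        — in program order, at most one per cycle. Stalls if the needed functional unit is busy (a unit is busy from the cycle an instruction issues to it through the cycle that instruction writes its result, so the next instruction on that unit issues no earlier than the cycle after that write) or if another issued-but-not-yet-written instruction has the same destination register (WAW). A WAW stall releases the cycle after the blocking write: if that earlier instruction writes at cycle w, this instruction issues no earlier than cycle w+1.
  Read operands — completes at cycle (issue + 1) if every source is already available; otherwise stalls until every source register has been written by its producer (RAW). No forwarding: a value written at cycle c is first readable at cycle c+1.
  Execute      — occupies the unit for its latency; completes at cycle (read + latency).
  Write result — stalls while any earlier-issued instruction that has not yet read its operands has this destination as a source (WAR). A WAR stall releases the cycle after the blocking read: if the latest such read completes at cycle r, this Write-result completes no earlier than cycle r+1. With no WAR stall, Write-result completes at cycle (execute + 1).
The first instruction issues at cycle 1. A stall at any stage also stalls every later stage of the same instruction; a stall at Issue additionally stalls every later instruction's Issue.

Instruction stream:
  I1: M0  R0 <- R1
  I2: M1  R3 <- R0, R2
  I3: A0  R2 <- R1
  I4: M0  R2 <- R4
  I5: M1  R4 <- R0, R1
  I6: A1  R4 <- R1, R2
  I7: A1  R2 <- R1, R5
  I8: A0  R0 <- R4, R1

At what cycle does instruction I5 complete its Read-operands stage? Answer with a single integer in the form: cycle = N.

[1] issue I1 (M0)
[2] I1 read-ops, issue I2 (M1)
[3] issue I3 (A0)
[4] I3 read-ops
[5] I3 finished on A0
[7] I1 finished on M0
[8] I1→R0
[9] I2 read-ops
[10] I3→R2
[11] issue I4 (M0)
[12] I4 read-ops
[14] I2 finished on M1
[15] I2→R3
[16] issue I5 (M1)
[17] I4 finished on M0, I5 read-ops
[18] I4→R2
[22] I5 finished on M1
[23] I5→R4
[24] issue I6 (A1)
[25] I6 read-ops
[27] I6 finished on A1
[28] I6→R4
[29] issue I7 (A1)
[30] I7 read-ops, issue I8 (A0)
[31] I8 read-ops
[32] I7 finished on A1, I8 finished on A0
[33] I7→R2, I8→R0

cycle = 17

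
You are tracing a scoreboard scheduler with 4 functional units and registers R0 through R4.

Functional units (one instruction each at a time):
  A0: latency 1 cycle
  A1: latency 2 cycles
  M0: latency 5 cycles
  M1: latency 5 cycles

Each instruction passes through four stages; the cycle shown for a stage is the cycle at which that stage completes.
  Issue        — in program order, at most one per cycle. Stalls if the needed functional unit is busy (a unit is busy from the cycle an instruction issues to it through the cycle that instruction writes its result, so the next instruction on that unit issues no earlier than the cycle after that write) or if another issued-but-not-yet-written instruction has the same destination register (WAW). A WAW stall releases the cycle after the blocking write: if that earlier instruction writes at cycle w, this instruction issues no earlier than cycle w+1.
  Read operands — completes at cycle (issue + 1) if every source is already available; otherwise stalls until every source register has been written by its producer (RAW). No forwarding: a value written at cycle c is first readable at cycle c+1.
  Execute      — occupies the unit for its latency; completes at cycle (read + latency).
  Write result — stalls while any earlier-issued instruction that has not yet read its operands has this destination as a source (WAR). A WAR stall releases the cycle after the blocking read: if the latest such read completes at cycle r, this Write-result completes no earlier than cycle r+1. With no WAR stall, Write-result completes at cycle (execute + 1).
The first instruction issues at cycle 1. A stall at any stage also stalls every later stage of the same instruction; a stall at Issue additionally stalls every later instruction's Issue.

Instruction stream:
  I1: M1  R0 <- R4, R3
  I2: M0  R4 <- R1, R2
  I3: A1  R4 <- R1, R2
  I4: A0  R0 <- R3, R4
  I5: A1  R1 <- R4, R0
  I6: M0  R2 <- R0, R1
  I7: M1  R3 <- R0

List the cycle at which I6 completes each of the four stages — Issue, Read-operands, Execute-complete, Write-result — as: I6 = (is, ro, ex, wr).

I6 = (16, 22, 27, 28)

1) issue 1, read 2, done 7, write 8
2) issue 2, read 3, done 8, write 9
3) issue 10, read 11, done 13, write 14  <WAW R4: wait I2 write@9>
4) issue 11, read 15, done 16, write 17  <RAW R4: wait I3 write@14>
5) issue 15, read 18, done 20, write 21  <struct: A1 busy until I3 writes@14 / RAW R0: wait I4 write@17>
6) issue 16, read 22, done 27, write 28  <RAW R1: wait I5 write@21>
7) issue 17, read 18, done 23, write 24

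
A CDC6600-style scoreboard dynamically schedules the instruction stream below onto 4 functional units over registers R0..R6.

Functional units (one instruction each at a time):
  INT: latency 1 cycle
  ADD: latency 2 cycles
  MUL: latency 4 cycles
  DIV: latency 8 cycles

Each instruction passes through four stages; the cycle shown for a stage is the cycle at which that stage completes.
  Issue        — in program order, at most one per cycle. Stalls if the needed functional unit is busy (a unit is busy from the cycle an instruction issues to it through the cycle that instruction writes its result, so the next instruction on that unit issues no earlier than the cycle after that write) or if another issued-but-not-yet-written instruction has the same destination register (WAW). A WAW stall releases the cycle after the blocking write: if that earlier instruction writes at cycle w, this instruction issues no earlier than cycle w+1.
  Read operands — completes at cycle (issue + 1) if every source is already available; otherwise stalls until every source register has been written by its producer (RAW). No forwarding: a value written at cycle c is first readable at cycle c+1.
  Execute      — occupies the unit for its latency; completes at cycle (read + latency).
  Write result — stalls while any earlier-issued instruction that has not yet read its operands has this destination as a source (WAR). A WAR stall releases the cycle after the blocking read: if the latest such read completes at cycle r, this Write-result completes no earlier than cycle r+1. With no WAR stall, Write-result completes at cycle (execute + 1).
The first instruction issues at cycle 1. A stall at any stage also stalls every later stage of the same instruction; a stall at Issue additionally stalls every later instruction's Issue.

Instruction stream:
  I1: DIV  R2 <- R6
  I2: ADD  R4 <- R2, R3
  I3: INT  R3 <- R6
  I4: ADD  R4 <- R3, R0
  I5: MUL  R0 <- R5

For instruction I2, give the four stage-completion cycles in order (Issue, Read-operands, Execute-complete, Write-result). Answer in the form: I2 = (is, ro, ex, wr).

t=1  issue I1 (DIV)
t=2  I1 read-ops, issue I2 (ADD)
t=3  issue I3 (INT)
t=4  I3 read-ops
t=5  I3 finished on INT
t=10  I1 finished on DIV
t=11  I1→R2
t=12  I2 read-ops
t=13  I3→R3
t=14  I2 finished on ADD
t=15  I2→R4
t=16  issue I4 (ADD)
t=17  I4 read-ops, issue I5 (MUL)
t=18  I5 read-ops
t=19  I4 finished on ADD
t=20  I4→R4
t=22  I5 finished on MUL
t=23  I5→R0

I2 = (2, 12, 14, 15)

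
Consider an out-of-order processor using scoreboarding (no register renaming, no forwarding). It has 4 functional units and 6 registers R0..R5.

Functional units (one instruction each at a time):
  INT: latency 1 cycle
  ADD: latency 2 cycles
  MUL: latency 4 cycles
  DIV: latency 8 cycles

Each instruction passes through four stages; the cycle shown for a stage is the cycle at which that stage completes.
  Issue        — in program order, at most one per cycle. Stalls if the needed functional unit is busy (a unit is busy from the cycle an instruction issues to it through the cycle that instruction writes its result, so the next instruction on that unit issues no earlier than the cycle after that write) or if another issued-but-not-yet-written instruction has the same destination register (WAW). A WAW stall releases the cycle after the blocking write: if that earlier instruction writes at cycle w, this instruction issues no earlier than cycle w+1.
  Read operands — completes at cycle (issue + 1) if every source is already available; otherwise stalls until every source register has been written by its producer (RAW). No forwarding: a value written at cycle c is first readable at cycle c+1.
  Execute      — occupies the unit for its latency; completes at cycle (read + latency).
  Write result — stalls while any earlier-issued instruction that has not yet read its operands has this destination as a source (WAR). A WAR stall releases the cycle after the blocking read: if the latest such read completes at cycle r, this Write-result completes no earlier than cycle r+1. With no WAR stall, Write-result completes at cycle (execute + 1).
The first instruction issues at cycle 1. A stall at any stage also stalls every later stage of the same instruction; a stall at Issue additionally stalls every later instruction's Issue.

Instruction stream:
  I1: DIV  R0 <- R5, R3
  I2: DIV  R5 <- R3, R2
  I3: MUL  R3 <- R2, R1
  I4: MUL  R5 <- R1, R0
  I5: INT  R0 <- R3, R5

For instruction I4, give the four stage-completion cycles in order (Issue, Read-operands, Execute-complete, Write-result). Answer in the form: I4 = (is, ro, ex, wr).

  I1 | 1 | 2 | 10 | 11
  I2 | 12 | 13 | 21 | 22   struct: DIV busy until I1 writes@11
  I3 | 13 | 14 | 18 | 19
  I4 | 23 | 24 | 28 | 29   WAW R5: wait I2 write@22
  I5 | 24 | 30 | 31 | 32   RAW R5: wait I4 write@29

I4 = (23, 24, 28, 29)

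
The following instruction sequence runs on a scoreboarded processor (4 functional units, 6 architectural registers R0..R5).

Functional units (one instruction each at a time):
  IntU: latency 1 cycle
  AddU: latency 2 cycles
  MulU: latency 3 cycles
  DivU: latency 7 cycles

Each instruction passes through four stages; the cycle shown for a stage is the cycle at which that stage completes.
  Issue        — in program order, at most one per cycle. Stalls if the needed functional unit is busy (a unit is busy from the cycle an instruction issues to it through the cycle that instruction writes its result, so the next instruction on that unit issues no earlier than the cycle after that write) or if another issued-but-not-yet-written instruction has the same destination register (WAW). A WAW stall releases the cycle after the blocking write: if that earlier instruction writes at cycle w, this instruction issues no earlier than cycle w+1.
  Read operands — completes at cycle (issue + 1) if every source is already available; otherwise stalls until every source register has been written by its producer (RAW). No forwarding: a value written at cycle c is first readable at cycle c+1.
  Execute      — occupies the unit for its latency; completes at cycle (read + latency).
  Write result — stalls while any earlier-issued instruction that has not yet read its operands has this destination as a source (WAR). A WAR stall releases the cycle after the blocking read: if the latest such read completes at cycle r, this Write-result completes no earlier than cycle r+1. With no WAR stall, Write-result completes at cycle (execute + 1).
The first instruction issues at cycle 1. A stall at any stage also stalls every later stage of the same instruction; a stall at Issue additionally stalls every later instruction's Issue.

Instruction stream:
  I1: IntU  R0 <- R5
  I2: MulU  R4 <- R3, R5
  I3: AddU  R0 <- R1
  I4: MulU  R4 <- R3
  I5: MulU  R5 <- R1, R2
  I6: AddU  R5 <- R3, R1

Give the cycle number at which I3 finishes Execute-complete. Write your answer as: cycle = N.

c1: I1→IntU
c2: I1 RO; I2→MulU
c3: I1 EX; I2 RO
c4: I1 WR R0
c5: I3→AddU
c6: I2 EX; I3 RO
c7: I2 WR R4
c8: I3 EX; I4→MulU
c9: I3 WR R0; I4 RO
c12: I4 EX
c13: I4 WR R4
c14: I5→MulU
c15: I5 RO
c18: I5 EX
c19: I5 WR R5
c20: I6→AddU
c21: I6 RO
c23: I6 EX
c24: I6 WR R5

cycle = 8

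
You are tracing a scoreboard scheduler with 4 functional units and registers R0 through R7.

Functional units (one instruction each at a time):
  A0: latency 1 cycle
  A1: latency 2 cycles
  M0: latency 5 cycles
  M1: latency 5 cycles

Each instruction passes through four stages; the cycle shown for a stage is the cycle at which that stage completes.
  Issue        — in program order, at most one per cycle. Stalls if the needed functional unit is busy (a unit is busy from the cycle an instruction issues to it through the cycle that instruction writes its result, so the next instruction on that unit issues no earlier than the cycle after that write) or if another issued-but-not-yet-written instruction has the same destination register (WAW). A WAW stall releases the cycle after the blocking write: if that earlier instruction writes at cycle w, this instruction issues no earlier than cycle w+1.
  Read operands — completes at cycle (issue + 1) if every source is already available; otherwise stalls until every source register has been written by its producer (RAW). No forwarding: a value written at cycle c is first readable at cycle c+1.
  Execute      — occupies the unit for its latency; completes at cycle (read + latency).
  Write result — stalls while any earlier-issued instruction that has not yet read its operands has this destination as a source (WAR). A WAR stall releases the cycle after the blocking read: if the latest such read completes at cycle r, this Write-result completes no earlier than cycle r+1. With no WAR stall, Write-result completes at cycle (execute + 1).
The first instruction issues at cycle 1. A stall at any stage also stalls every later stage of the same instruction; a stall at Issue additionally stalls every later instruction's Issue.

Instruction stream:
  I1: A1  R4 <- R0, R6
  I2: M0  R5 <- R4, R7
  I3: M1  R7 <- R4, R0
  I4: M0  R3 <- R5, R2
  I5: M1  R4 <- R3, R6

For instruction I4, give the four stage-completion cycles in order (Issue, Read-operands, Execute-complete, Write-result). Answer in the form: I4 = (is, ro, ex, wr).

[1] issue I1 (A1)
[2] I1 read-ops, issue I2 (M0)
[3] issue I3 (M1)
[4] I1 finished on A1
[5] I1→R4
[6] I2 read-ops, I3 read-ops
[11] I2 finished on M0, I3 finished on M1
[12] I2→R5, I3→R7
[13] issue I4 (M0)
[14] I4 read-ops, issue I5 (M1)
[19] I4 finished on M0
[20] I4→R3
[21] I5 read-ops
[26] I5 finished on M1
[27] I5→R4

I4 = (13, 14, 19, 20)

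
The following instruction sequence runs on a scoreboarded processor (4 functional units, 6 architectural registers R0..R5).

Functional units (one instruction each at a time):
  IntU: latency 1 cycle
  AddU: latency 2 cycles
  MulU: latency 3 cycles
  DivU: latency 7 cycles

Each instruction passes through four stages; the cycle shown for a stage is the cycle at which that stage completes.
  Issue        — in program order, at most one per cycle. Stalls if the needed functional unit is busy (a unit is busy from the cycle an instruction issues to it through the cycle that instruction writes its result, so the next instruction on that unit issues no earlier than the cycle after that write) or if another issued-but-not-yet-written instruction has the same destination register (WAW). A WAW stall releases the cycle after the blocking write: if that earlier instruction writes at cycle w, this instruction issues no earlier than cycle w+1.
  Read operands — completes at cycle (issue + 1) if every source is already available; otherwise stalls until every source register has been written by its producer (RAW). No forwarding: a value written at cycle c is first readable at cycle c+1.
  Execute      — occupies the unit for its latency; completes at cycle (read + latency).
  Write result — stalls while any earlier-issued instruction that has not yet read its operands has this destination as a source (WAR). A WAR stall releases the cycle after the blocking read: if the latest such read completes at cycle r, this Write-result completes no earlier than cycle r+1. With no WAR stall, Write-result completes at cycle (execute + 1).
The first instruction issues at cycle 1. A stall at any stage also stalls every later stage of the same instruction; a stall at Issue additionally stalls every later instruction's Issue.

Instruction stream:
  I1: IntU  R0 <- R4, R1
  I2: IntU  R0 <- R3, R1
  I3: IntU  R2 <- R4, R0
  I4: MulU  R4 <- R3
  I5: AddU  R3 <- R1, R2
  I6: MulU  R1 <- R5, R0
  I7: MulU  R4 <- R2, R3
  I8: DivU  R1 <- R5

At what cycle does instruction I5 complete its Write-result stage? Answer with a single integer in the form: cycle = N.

c1: I1→IntU
c2: I1 RO
c3: I1 EX
c4: I1 WR R0
c5: I2→IntU
c6: I2 RO
c7: I2 EX
c8: I2 WR R0
c9: I3→IntU
c10: I3 RO, I4→MulU
c11: I3 EX, I4 RO, I5→AddU
c12: I3 WR R2
c13: I5 RO
c14: I4 EX
c15: I4 WR R4, I5 EX
c16: I5 WR R3, I6→MulU
c17: I6 RO
c20: I6 EX
c21: I6 WR R1
c22: I7→MulU
c23: I7 RO, I8→DivU
c24: I8 RO
c26: I7 EX
c27: I7 WR R4
c31: I8 EX
c32: I8 WR R1

cycle = 16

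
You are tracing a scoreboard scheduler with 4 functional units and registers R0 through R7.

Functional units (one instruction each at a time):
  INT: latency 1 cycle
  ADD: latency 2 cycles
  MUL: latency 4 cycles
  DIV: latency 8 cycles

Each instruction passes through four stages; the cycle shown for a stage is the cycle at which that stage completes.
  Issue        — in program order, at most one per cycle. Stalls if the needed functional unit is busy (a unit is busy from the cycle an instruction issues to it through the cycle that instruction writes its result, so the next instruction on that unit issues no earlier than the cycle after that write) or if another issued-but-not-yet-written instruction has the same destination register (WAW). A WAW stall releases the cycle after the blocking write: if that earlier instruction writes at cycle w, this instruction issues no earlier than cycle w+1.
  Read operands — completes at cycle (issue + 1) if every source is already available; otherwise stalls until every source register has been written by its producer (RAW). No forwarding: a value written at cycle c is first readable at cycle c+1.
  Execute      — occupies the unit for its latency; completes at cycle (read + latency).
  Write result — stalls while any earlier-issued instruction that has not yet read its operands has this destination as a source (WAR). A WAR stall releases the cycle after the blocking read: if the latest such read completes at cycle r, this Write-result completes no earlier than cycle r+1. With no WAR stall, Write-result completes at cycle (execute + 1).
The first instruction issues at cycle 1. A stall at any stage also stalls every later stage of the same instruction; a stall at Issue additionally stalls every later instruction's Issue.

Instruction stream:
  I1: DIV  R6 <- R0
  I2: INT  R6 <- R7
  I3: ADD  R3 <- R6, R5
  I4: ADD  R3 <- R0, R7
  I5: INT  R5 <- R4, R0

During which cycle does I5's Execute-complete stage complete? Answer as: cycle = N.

cycle = 23

cycle 1: I1→DIV
cycle 2: I1 RO
cycle 10: I1 EX
cycle 11: I1 WR R6
cycle 12: I2→INT
cycle 13: I2 RO · I3→ADD
cycle 14: I2 EX
cycle 15: I2 WR R6
cycle 16: I3 RO
cycle 18: I3 EX
cycle 19: I3 WR R3
cycle 20: I4→ADD
cycle 21: I4 RO · I5→INT
cycle 22: I5 RO
cycle 23: I4 EX · I5 EX
cycle 24: I4 WR R3 · I5 WR R5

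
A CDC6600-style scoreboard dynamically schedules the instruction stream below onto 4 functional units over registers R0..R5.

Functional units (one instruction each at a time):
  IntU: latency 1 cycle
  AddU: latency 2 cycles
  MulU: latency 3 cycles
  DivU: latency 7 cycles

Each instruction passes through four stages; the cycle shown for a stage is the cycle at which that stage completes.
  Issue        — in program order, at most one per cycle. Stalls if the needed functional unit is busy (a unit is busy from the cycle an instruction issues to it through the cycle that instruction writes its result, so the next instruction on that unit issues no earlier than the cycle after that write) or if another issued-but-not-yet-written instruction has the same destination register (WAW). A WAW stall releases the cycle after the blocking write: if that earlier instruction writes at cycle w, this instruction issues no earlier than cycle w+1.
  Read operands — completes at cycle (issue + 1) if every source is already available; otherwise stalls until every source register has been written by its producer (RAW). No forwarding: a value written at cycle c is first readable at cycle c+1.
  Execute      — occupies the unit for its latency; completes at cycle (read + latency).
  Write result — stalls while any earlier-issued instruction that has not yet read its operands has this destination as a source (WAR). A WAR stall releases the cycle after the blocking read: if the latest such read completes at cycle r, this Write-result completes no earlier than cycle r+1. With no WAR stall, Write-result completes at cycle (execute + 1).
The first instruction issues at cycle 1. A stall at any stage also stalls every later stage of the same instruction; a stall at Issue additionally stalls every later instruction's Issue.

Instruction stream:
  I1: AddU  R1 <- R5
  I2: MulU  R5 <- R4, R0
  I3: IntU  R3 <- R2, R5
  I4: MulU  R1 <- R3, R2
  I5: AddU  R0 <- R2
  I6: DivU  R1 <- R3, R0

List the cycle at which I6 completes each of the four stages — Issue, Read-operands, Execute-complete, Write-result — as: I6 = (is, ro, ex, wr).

c1: issue I1 (AddU)
c2: I1 read-ops | issue I2 (MulU)
c3: I2 read-ops | issue I3 (IntU)
c4: I1 finished on AddU
c5: I1→R1
c6: I2 finished on MulU
c7: I2→R5
c8: I3 read-ops | issue I4 (MulU)
c9: I3 finished on IntU | issue I5 (AddU)
c10: I3→R3 | I5 read-ops
c11: I4 read-ops
c12: I5 finished on AddU
c13: I5→R0
c14: I4 finished on MulU
c15: I4→R1
c16: issue I6 (DivU)
c17: I6 read-ops
c24: I6 finished on DivU
c25: I6→R1

I6 = (16, 17, 24, 25)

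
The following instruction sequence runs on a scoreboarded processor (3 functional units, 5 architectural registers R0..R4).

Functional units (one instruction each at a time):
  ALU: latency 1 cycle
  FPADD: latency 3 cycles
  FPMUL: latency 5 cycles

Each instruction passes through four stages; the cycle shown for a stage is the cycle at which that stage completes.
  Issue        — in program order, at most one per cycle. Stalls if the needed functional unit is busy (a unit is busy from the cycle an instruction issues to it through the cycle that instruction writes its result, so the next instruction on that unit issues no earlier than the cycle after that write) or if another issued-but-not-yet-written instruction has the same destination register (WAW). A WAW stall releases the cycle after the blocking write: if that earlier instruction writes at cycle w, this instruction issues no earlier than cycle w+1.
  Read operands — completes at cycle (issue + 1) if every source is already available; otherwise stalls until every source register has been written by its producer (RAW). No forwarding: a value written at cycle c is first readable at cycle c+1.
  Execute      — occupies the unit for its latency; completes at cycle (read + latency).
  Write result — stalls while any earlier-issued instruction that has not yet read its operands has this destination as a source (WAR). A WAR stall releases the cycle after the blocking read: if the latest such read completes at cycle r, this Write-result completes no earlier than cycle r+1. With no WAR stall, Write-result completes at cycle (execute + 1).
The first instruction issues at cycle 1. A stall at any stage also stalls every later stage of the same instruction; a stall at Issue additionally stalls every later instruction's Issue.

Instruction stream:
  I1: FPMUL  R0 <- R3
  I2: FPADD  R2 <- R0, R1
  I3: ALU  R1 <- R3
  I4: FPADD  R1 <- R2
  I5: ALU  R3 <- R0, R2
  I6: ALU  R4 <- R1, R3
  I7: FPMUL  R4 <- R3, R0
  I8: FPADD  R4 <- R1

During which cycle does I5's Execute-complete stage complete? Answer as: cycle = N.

cycle = 17

[1] I1 issues→FPMUL
[2] I1 reads, I2 issues→FPADD
[3] I3 issues→ALU
[4] I3 reads
[5] I3 exec-done
[7] I1 exec-done
[8] I1 writes R0
[9] I2 reads
[10] I3 writes R1
[12] I2 exec-done
[13] I2 writes R2
[14] I4 issues→FPADD
[15] I4 reads, I5 issues→ALU
[16] I5 reads
[17] I5 exec-done
[18] I4 exec-done, I5 writes R3
[19] I4 writes R1, I6 issues→ALU
[20] I6 reads
[21] I6 exec-done
[22] I6 writes R4
[23] I7 issues→FPMUL
[24] I7 reads
[29] I7 exec-done
[30] I7 writes R4
[31] I8 issues→FPADD
[32] I8 reads
[35] I8 exec-done
[36] I8 writes R4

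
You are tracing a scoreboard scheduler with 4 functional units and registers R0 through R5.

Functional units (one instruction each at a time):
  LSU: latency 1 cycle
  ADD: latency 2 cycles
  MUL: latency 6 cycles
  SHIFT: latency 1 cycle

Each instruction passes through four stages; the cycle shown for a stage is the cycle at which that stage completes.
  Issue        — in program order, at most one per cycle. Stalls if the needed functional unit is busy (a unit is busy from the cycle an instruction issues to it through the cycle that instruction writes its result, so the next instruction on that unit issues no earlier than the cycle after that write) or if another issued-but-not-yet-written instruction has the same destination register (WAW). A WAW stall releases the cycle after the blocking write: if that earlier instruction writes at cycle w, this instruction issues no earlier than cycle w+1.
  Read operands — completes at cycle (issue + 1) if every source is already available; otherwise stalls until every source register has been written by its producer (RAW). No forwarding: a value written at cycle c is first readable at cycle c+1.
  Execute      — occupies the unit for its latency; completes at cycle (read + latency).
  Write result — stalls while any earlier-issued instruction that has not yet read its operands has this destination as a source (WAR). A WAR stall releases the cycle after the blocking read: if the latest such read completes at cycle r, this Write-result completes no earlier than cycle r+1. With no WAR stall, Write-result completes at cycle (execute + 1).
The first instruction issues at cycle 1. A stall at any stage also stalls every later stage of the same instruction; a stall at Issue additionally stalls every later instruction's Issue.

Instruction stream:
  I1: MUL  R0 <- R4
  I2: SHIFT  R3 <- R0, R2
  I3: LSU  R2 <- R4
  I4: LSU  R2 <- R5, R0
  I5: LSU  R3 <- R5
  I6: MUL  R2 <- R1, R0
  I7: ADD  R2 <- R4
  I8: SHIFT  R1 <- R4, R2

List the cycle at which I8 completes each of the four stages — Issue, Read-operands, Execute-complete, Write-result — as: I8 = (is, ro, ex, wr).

[1] issue I1 (MUL)
[2] I1 read-ops; issue I2 (SHIFT)
[3] issue I3 (LSU)
[4] I3 read-ops
[5] I3 finished on LSU
[8] I1 finished on MUL
[9] I1→R0
[10] I2 read-ops
[11] I2 finished on SHIFT; I3→R2
[12] I2→R3; issue I4 (LSU)
[13] I4 read-ops
[14] I4 finished on LSU
[15] I4→R2
[16] issue I5 (LSU)
[17] I5 read-ops; issue I6 (MUL)
[18] I5 finished on LSU; I6 read-ops
[19] I5→R3
[24] I6 finished on MUL
[25] I6→R2
[26] issue I7 (ADD)
[27] I7 read-ops; issue I8 (SHIFT)
[29] I7 finished on ADD
[30] I7→R2
[31] I8 read-ops
[32] I8 finished on SHIFT
[33] I8→R1

I8 = (27, 31, 32, 33)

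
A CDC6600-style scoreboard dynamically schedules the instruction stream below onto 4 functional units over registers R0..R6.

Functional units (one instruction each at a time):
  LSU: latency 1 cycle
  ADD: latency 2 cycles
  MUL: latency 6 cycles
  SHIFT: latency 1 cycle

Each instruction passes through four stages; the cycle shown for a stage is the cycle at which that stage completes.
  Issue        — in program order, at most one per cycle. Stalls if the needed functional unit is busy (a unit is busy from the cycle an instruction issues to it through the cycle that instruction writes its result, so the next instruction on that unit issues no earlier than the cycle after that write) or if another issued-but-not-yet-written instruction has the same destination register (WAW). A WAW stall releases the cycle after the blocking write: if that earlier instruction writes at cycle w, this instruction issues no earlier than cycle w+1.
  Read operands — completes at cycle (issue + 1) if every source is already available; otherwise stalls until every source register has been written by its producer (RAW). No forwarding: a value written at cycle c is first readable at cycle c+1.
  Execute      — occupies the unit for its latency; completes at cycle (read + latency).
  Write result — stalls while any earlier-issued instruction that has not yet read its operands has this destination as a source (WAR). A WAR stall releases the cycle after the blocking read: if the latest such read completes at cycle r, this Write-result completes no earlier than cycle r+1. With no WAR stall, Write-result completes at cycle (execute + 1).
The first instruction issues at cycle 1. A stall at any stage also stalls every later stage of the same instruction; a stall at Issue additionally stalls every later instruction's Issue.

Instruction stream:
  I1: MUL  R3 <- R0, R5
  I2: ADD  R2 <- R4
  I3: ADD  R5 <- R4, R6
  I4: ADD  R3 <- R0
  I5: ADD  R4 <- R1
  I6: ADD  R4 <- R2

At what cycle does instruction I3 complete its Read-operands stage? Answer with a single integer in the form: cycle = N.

cycle = 8

I1 -> (1, 2, 8, 9)
I2 -> (2, 3, 5, 6)
I3 -> (7, 8, 10, 11)  // struct: ADD busy until I2 writes@6
I4 -> (12, 13, 15, 16)  // struct: ADD busy until I3 writes@11
I5 -> (17, 18, 20, 21)  // struct: ADD busy until I4 writes@16
I6 -> (22, 23, 25, 26)  // struct: ADD busy until I5 writes@21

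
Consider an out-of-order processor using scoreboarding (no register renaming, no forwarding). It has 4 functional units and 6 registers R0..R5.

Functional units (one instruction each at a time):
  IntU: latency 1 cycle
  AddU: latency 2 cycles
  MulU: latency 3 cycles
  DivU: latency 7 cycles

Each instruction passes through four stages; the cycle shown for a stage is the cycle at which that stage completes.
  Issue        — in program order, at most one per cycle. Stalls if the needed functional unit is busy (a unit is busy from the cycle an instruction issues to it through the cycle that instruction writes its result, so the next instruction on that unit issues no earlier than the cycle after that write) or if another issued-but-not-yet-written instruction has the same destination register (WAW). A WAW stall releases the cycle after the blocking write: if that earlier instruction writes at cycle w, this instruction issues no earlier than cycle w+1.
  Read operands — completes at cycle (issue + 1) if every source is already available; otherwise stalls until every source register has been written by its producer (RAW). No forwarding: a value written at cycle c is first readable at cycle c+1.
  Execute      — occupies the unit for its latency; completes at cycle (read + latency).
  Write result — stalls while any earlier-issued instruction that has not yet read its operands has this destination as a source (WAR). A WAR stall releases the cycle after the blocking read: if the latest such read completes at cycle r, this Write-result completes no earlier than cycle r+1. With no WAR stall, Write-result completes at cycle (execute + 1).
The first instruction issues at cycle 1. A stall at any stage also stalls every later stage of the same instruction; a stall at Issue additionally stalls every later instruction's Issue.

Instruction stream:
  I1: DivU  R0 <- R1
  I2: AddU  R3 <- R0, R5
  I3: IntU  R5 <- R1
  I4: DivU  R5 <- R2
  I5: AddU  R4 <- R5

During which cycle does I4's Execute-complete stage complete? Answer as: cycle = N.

cycle = 21

c1: issue I1 (DivU)
c2: I1 read-ops, issue I2 (AddU)
c3: issue I3 (IntU)
c4: I3 read-ops
c5: I3 finished on IntU
c9: I1 finished on DivU
c10: I1→R0
c11: I2 read-ops
c12: I3→R5
c13: I2 finished on AddU, issue I4 (DivU)
c14: I2→R3, I4 read-ops
c15: issue I5 (AddU)
c21: I4 finished on DivU
c22: I4→R5
c23: I5 read-ops
c25: I5 finished on AddU
c26: I5→R4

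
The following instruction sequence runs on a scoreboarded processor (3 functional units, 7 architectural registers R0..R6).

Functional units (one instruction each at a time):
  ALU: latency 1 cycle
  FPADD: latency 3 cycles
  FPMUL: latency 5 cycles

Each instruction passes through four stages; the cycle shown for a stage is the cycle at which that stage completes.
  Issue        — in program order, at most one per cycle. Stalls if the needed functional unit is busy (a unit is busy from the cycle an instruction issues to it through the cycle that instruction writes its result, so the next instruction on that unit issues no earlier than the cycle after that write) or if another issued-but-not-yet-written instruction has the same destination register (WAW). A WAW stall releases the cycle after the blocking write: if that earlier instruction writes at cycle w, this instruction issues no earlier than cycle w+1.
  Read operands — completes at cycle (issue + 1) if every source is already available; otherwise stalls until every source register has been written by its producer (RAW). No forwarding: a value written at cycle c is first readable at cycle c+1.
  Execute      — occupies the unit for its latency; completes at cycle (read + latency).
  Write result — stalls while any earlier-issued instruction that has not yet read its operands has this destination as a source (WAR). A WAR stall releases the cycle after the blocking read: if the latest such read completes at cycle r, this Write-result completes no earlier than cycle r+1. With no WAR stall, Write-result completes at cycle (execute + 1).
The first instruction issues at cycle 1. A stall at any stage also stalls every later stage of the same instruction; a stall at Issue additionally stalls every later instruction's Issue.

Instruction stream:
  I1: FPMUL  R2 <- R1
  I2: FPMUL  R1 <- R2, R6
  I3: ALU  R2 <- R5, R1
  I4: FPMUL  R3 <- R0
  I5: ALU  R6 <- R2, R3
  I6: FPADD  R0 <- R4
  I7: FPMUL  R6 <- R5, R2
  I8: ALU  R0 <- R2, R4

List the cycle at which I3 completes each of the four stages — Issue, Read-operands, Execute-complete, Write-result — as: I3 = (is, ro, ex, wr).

c1: I1 issues→FPMUL
c2: I1 reads
c7: I1 exec-done
c8: I1 writes R2
c9: I2 issues→FPMUL
c10: I2 reads, I3 issues→ALU
c15: I2 exec-done
c16: I2 writes R1
c17: I3 reads, I4 issues→FPMUL
c18: I3 exec-done, I4 reads
c19: I3 writes R2
c20: I5 issues→ALU
c21: I6 issues→FPADD
c22: I6 reads
c23: I4 exec-done
c24: I4 writes R3
c25: I5 reads, I6 exec-done
c26: I5 exec-done, I6 writes R0
c27: I5 writes R6
c28: I7 issues→FPMUL
c29: I7 reads, I8 issues→ALU
c30: I8 reads
c31: I8 exec-done
c32: I8 writes R0
c34: I7 exec-done
c35: I7 writes R6

I3 = (10, 17, 18, 19)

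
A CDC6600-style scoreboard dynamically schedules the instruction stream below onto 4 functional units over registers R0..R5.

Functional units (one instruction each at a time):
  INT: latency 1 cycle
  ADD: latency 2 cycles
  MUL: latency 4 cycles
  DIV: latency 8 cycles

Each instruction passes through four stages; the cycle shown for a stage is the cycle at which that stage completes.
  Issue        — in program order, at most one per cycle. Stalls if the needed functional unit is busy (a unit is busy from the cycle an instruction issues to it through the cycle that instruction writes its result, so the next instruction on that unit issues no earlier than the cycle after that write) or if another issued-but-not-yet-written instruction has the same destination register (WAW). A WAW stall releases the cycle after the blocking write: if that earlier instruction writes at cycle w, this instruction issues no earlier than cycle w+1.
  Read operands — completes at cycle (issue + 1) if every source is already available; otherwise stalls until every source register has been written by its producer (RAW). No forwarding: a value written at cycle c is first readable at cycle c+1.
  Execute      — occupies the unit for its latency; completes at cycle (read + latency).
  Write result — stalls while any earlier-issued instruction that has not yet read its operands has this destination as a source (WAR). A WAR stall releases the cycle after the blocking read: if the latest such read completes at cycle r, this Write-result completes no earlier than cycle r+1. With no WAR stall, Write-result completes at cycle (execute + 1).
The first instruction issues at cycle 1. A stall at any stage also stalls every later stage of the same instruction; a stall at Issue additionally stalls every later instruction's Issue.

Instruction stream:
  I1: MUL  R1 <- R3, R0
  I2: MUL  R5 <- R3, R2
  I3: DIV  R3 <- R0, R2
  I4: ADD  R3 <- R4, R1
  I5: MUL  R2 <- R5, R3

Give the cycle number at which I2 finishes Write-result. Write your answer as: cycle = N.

cycle = 14

t=1  I1 dispatched to MUL
t=2  I1 operands ready
t=6  I1 complete
t=7  R1←I1
t=8  I2 dispatched to MUL
t=9  I2 operands ready; I3 dispatched to DIV
t=10  I3 operands ready
t=13  I2 complete
t=14  R5←I2
t=18  I3 complete
t=19  R3←I3
t=20  I4 dispatched to ADD
t=21  I4 operands ready; I5 dispatched to MUL
t=23  I4 complete
t=24  R3←I4
t=25  I5 operands ready
t=29  I5 complete
t=30  R2←I5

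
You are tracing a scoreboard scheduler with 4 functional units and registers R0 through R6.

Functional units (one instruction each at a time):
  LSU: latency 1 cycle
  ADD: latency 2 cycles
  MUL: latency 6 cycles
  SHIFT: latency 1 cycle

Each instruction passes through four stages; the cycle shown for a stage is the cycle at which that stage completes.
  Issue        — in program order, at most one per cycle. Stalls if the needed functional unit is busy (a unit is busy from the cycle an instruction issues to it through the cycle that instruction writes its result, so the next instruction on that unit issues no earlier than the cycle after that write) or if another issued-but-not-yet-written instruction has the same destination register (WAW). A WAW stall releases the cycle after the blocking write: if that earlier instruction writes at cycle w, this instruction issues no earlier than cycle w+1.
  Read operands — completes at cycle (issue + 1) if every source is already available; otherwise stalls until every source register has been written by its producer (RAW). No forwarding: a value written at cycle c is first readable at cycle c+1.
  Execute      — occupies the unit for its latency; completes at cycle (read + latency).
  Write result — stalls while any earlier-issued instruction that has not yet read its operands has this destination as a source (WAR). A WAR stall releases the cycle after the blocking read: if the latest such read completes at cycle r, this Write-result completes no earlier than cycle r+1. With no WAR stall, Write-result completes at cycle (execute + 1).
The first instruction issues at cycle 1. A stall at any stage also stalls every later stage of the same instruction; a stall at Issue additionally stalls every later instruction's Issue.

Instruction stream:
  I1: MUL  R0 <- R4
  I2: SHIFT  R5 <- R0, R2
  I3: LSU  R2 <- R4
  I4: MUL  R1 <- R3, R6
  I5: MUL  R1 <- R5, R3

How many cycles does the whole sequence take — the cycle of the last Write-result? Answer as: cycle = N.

[I1] 1/2/8/9
[I2] 2/10/11/12  (RAW R0: wait I1 write@9)
[I3] 3/4/5/11  (WAR R2: wait I2 read@10)
[I4] 10/11/17/18  (struct: MUL busy until I1 writes@9)
[I5] 19/20/26/27  (struct: MUL busy until I4 writes@18)

cycle = 27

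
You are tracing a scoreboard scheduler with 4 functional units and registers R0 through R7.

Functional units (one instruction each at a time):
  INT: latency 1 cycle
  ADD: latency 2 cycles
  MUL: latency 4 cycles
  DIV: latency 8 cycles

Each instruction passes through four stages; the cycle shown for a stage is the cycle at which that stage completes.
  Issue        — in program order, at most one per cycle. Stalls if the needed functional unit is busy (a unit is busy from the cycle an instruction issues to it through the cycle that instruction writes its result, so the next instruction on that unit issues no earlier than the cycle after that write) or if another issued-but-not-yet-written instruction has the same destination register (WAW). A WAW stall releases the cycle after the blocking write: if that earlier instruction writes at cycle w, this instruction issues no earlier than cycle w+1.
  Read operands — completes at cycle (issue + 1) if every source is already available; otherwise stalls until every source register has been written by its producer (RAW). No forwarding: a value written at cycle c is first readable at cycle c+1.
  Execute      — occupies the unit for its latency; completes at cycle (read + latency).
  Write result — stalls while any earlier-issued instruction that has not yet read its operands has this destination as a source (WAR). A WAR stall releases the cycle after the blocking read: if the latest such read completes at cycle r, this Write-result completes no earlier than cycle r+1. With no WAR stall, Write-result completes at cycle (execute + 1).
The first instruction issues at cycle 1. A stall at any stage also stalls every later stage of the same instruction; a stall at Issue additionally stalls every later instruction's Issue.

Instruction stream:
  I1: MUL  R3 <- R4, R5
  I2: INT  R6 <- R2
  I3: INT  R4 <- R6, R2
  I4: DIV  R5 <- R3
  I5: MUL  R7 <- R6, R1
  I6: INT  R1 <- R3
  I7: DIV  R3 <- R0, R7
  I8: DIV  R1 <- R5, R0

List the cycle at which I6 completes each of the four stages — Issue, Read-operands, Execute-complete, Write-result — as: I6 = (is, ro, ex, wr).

I6 = (10, 11, 12, 13)

t=1  issue I1 (MUL)
t=2  I1 read-ops, issue I2 (INT)
t=3  I2 read-ops
t=4  I2 finished on INT
t=5  I2→R6
t=6  I1 finished on MUL, issue I3 (INT)
t=7  I1→R3, I3 read-ops, issue I4 (DIV)
t=8  I3 finished on INT, I4 read-ops, issue I5 (MUL)
t=9  I3→R4, I5 read-ops
t=10  issue I6 (INT)
t=11  I6 read-ops
t=12  I6 finished on INT
t=13  I5 finished on MUL, I6→R1
t=14  I5→R7
t=16  I4 finished on DIV
t=17  I4→R5
t=18  issue I7 (DIV)
t=19  I7 read-ops
t=27  I7 finished on DIV
t=28  I7→R3
t=29  issue I8 (DIV)
t=30  I8 read-ops
t=38  I8 finished on DIV
t=39  I8→R1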